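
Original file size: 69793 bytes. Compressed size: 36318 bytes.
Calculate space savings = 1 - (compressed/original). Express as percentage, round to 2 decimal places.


ratio = compressed/original = 36318/69793 = 0.520367
savings = 1 - ratio = 1 - 0.520367 = 0.479633
as a percentage: 0.479633 * 100 = 47.96%

Space savings = 1 - 36318/69793 = 47.96%


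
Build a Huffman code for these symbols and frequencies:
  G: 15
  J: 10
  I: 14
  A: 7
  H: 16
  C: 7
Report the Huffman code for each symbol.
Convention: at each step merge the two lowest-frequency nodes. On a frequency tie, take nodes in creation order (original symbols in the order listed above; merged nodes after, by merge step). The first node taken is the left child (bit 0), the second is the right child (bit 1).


Huffman tree construction:
Step 1: Merge A(7) + C(7) = 14
Step 2: Merge J(10) + I(14) = 24
Step 3: Merge (A+C)(14) + G(15) = 29
Step 4: Merge H(16) + (J+I)(24) = 40
Step 5: Merge ((A+C)+G)(29) + (H+(J+I))(40) = 69
Read each symbol's code off the tree from the root (left child = 0, right child = 1).

Codes:
  G: 01 (length 2)
  J: 110 (length 3)
  I: 111 (length 3)
  A: 000 (length 3)
  H: 10 (length 2)
  C: 001 (length 3)
Average code length: 176/69 = 2.5507 bits/symbol


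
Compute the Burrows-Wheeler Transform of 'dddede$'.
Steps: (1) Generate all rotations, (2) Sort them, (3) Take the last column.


Rotations (sorted):
  0: $dddede -> last char: e
  1: dddede$ -> last char: $
  2: ddede$d -> last char: d
  3: de$ddde -> last char: e
  4: dede$dd -> last char: d
  5: e$ddded -> last char: d
  6: ede$ddd -> last char: d


BWT = e$deddd


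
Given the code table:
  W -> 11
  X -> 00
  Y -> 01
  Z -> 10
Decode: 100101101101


Decoding:
10 -> Z
01 -> Y
01 -> Y
10 -> Z
11 -> W
01 -> Y


Result: ZYYZWY


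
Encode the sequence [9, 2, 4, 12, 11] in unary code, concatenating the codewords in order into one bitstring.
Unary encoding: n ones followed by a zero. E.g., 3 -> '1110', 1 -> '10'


Encode each number as n ones followed by a terminating 0:
  9 -> 1111111110 (10 bits)
  2 -> 110 (3 bits)
  4 -> 11110 (5 bits)
  12 -> 1111111111110 (13 bits)
  11 -> 111111111110 (12 bits)
Total length = 10 + 3 + 5 + 13 + 12 = 43 bits.

Unary([9, 2, 4, 12, 11]) = 1111111110110111101111111111110111111111110 (43 bits)


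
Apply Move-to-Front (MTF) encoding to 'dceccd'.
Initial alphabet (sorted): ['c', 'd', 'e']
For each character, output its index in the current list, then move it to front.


MTF encoding:
'd': index 1 in ['c', 'd', 'e'] -> ['d', 'c', 'e']
'c': index 1 in ['d', 'c', 'e'] -> ['c', 'd', 'e']
'e': index 2 in ['c', 'd', 'e'] -> ['e', 'c', 'd']
'c': index 1 in ['e', 'c', 'd'] -> ['c', 'e', 'd']
'c': index 0 in ['c', 'e', 'd'] -> ['c', 'e', 'd']
'd': index 2 in ['c', 'e', 'd'] -> ['d', 'c', 'e']


Output: [1, 1, 2, 1, 0, 2]


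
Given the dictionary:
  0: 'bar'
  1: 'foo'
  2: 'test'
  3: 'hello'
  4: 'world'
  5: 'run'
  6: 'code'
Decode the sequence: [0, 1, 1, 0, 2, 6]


Look up each index in the dictionary:
  0 -> 'bar'
  1 -> 'foo'
  1 -> 'foo'
  0 -> 'bar'
  2 -> 'test'
  6 -> 'code'

Decoded: "bar foo foo bar test code"


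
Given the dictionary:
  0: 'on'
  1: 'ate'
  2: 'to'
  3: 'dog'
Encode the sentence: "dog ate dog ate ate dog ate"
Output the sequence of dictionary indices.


Look up each word in the dictionary:
  'dog' -> 3
  'ate' -> 1
  'dog' -> 3
  'ate' -> 1
  'ate' -> 1
  'dog' -> 3
  'ate' -> 1

Encoded: [3, 1, 3, 1, 1, 3, 1]


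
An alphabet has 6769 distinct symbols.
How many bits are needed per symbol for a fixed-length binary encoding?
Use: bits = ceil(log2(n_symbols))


log2(6769) = 12.7247
Bracket: 2^12 = 4096 < 6769 <= 2^13 = 8192
So ceil(log2(6769)) = 13

bits = ceil(log2(6769)) = ceil(12.7247) = 13 bits


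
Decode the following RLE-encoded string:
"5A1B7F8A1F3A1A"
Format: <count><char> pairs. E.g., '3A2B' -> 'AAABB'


Expanding each <count><char> pair:
  5A -> 'AAAAA'
  1B -> 'B'
  7F -> 'FFFFFFF'
  8A -> 'AAAAAAAA'
  1F -> 'F'
  3A -> 'AAA'
  1A -> 'A'

Decoded = AAAAABFFFFFFFAAAAAAAAFAAAA


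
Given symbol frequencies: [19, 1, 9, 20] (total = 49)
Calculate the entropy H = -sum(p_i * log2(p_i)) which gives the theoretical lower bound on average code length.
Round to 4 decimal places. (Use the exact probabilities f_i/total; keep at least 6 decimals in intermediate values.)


Per-symbol terms -p_i * log2(p_i) with p_i = f_i/49:
  p = 19/49 = 0.387755: log2(p) = -1.366782, -p*log2(p) = 0.529977
  p = 1/49 = 0.020408: log2(p) = -5.614710, -p*log2(p) = 0.114586
  p = 9/49 = 0.183673: log2(p) = -2.444785, -p*log2(p) = 0.449042
  p = 20/49 = 0.408163: log2(p) = -1.292782, -p*log2(p) = 0.527666
H = 0.529977 + 0.114586 + 0.449042 + 0.527666 = 1.621271

H = 1.6213 bits/symbol


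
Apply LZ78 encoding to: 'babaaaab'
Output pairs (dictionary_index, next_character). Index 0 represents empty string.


LZ78 encoding steps:
Dictionary: {0: ''}
Step 1: w='' (idx 0), next='b' -> output (0, 'b'), add 'b' as idx 1
Step 2: w='' (idx 0), next='a' -> output (0, 'a'), add 'a' as idx 2
Step 3: w='b' (idx 1), next='a' -> output (1, 'a'), add 'ba' as idx 3
Step 4: w='a' (idx 2), next='a' -> output (2, 'a'), add 'aa' as idx 4
Step 5: w='a' (idx 2), next='b' -> output (2, 'b'), add 'ab' as idx 5


Encoded: [(0, 'b'), (0, 'a'), (1, 'a'), (2, 'a'), (2, 'b')]


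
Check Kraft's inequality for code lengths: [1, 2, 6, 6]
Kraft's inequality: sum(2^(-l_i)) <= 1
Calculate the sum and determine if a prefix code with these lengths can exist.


Sum = 2^(-1) + 2^(-2) + 2^(-6) + 2^(-6)
    = 0.5 + 0.25 + 0.015625 + 0.015625
    = 50/64 = 0.78125
Since 0.78125 <= 1, Kraft's inequality IS satisfied.
A prefix code with these lengths CAN exist.

Kraft sum = 0.78125. Satisfied.


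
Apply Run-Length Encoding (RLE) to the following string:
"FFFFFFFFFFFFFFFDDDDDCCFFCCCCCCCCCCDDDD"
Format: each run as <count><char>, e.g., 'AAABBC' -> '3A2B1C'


Scanning runs left to right:
  i=0: run of 'F' x 15 -> '15F'
  i=15: run of 'D' x 5 -> '5D'
  i=20: run of 'C' x 2 -> '2C'
  i=22: run of 'F' x 2 -> '2F'
  i=24: run of 'C' x 10 -> '10C'
  i=34: run of 'D' x 4 -> '4D'

RLE = 15F5D2C2F10C4D


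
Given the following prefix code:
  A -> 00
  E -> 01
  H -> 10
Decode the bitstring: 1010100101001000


Decoding step by step:
Bits 10 -> H
Bits 10 -> H
Bits 10 -> H
Bits 01 -> E
Bits 01 -> E
Bits 00 -> A
Bits 10 -> H
Bits 00 -> A


Decoded message: HHHEEAHA


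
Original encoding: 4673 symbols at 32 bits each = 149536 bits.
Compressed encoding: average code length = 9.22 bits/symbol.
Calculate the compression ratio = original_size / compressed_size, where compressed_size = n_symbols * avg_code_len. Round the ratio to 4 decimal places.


original_size = n_symbols * orig_bits = 4673 * 32 = 149536 bits
compressed_size = n_symbols * avg_code_len = 4673 * 9.22 = 43085.06 bits
ratio = original_size / compressed_size = 149536 / 43085.06 = 3.4707

Compression ratio = 3.4707


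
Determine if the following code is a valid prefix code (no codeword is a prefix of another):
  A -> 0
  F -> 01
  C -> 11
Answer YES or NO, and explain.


Checking each pair (does one codeword prefix another?):
  A='0' vs F='01': prefix -- VIOLATION

NO -- this is NOT a valid prefix code. A (0) is a prefix of F (01).


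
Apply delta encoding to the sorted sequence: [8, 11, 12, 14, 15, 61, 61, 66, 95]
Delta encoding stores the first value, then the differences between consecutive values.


First value: 8
Deltas:
  11 - 8 = 3
  12 - 11 = 1
  14 - 12 = 2
  15 - 14 = 1
  61 - 15 = 46
  61 - 61 = 0
  66 - 61 = 5
  95 - 66 = 29


Delta encoded: [8, 3, 1, 2, 1, 46, 0, 5, 29]


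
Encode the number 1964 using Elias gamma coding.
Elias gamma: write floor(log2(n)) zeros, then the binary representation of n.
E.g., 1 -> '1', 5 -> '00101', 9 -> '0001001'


num_bits = floor(log2(1964)) + 1 = 11
leading_zeros = num_bits - 1 = 10
binary(1964) = 11110101100

Elias gamma(1964) = '0000000000' + '11110101100' = 000000000011110101100 (21 bits)


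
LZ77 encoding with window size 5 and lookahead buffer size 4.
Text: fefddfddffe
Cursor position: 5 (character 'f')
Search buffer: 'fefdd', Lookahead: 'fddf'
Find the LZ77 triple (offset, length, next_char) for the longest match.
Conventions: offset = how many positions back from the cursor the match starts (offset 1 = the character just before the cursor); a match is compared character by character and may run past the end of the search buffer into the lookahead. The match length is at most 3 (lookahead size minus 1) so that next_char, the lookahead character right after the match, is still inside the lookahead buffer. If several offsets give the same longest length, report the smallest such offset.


Try each offset into the search buffer:
  offset=1 (pos 4, char 'd'): match length 0
  offset=2 (pos 3, char 'd'): match length 0
  offset=3 (pos 2, char 'f'): match length 3
  offset=4 (pos 1, char 'e'): match length 0
  offset=5 (pos 0, char 'f'): match length 1
Longest match has length 3 at offset 3.
next_char = character at position 5 + 3 = 8 -> 'f'

Best match: offset=3, length=3 (matching 'fdd' starting at position 2)
LZ77 triple: (3, 3, 'f')


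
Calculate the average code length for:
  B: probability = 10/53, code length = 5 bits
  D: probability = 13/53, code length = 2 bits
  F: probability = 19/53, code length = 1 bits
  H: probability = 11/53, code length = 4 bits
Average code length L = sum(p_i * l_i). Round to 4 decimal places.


Weighted contributions p_i * l_i:
  B: (10/53) * 5 = 50/53
  D: (13/53) * 2 = 26/53
  F: (19/53) * 1 = 19/53
  H: (11/53) * 4 = 44/53
Sum = (50 + 26 + 19 + 44)/53 = 139/53

L = 139/53 = 2.6226 bits/symbol


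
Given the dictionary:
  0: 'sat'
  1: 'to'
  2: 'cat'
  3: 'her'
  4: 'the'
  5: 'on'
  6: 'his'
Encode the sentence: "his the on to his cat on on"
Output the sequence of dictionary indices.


Look up each word in the dictionary:
  'his' -> 6
  'the' -> 4
  'on' -> 5
  'to' -> 1
  'his' -> 6
  'cat' -> 2
  'on' -> 5
  'on' -> 5

Encoded: [6, 4, 5, 1, 6, 2, 5, 5]


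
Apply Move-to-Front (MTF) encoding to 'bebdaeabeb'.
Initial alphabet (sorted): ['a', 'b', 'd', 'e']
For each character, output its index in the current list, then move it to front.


MTF encoding:
'b': index 1 in ['a', 'b', 'd', 'e'] -> ['b', 'a', 'd', 'e']
'e': index 3 in ['b', 'a', 'd', 'e'] -> ['e', 'b', 'a', 'd']
'b': index 1 in ['e', 'b', 'a', 'd'] -> ['b', 'e', 'a', 'd']
'd': index 3 in ['b', 'e', 'a', 'd'] -> ['d', 'b', 'e', 'a']
'a': index 3 in ['d', 'b', 'e', 'a'] -> ['a', 'd', 'b', 'e']
'e': index 3 in ['a', 'd', 'b', 'e'] -> ['e', 'a', 'd', 'b']
'a': index 1 in ['e', 'a', 'd', 'b'] -> ['a', 'e', 'd', 'b']
'b': index 3 in ['a', 'e', 'd', 'b'] -> ['b', 'a', 'e', 'd']
'e': index 2 in ['b', 'a', 'e', 'd'] -> ['e', 'b', 'a', 'd']
'b': index 1 in ['e', 'b', 'a', 'd'] -> ['b', 'e', 'a', 'd']


Output: [1, 3, 1, 3, 3, 3, 1, 3, 2, 1]


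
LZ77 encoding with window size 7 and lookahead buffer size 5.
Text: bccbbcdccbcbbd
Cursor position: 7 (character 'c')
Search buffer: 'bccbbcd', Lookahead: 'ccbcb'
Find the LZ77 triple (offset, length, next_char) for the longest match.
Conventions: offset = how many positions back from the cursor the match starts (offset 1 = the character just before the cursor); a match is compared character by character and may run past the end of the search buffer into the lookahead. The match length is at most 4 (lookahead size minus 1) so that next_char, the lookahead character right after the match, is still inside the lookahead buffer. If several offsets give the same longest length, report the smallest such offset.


Try each offset into the search buffer:
  offset=1 (pos 6, char 'd'): match length 0
  offset=2 (pos 5, char 'c'): match length 1
  offset=3 (pos 4, char 'b'): match length 0
  offset=4 (pos 3, char 'b'): match length 0
  offset=5 (pos 2, char 'c'): match length 1
  offset=6 (pos 1, char 'c'): match length 3
  offset=7 (pos 0, char 'b'): match length 0
Longest match has length 3 at offset 6.
next_char = character at position 7 + 3 = 10 -> 'c'

Best match: offset=6, length=3 (matching 'ccb' starting at position 1)
LZ77 triple: (6, 3, 'c')


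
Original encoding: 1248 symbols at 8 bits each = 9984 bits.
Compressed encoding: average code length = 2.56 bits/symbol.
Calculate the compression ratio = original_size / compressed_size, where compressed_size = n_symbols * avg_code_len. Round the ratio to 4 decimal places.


original_size = n_symbols * orig_bits = 1248 * 8 = 9984 bits
compressed_size = n_symbols * avg_code_len = 1248 * 2.56 = 3194.88 bits
ratio = original_size / compressed_size = 9984 / 3194.88 = 3.125

Compression ratio = 3.125


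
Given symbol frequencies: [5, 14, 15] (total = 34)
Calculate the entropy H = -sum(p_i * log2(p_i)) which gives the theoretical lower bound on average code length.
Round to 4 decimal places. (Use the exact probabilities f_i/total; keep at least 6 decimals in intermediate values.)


Per-symbol terms -p_i * log2(p_i) with p_i = f_i/34:
  p = 5/34 = 0.147059: log2(p) = -2.765535, -p*log2(p) = 0.406696
  p = 14/34 = 0.411765: log2(p) = -1.280108, -p*log2(p) = 0.527103
  p = 15/34 = 0.441176: log2(p) = -1.180572, -p*log2(p) = 0.520841
H = 0.406696 + 0.527103 + 0.520841 = 1.454640

H = 1.4546 bits/symbol


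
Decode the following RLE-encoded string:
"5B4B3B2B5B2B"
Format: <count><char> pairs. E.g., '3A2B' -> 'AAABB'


Expanding each <count><char> pair:
  5B -> 'BBBBB'
  4B -> 'BBBB'
  3B -> 'BBB'
  2B -> 'BB'
  5B -> 'BBBBB'
  2B -> 'BB'

Decoded = BBBBBBBBBBBBBBBBBBBBB


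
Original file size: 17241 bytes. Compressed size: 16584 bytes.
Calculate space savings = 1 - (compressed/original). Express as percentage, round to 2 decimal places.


ratio = compressed/original = 16584/17241 = 0.961893
savings = 1 - ratio = 1 - 0.961893 = 0.038107
as a percentage: 0.038107 * 100 = 3.81%

Space savings = 1 - 16584/17241 = 3.81%


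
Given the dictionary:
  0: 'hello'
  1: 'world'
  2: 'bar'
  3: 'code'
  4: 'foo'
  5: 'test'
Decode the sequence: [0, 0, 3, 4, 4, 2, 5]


Look up each index in the dictionary:
  0 -> 'hello'
  0 -> 'hello'
  3 -> 'code'
  4 -> 'foo'
  4 -> 'foo'
  2 -> 'bar'
  5 -> 'test'

Decoded: "hello hello code foo foo bar test"


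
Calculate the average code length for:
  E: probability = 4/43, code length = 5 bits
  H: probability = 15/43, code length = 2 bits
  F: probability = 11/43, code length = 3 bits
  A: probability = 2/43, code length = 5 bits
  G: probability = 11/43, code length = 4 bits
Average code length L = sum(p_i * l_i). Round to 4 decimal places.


Weighted contributions p_i * l_i:
  E: (4/43) * 5 = 20/43
  H: (15/43) * 2 = 30/43
  F: (11/43) * 3 = 33/43
  A: (2/43) * 5 = 10/43
  G: (11/43) * 4 = 44/43
Sum = (20 + 30 + 33 + 10 + 44)/43 = 137/43

L = 137/43 = 3.1860 bits/symbol


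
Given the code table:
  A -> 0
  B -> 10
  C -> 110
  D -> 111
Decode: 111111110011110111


Decoding:
111 -> D
111 -> D
110 -> C
0 -> A
111 -> D
10 -> B
111 -> D


Result: DDCADBD


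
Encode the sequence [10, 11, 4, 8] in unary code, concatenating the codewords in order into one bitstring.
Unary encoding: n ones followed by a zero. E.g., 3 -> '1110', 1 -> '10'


Encode each number as n ones followed by a terminating 0:
  10 -> 11111111110 (11 bits)
  11 -> 111111111110 (12 bits)
  4 -> 11110 (5 bits)
  8 -> 111111110 (9 bits)
Total length = 11 + 12 + 5 + 9 = 37 bits.

Unary([10, 11, 4, 8]) = 1111111111011111111111011110111111110 (37 bits)


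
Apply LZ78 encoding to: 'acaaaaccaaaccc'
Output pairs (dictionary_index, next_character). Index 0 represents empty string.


LZ78 encoding steps:
Dictionary: {0: ''}
Step 1: w='' (idx 0), next='a' -> output (0, 'a'), add 'a' as idx 1
Step 2: w='' (idx 0), next='c' -> output (0, 'c'), add 'c' as idx 2
Step 3: w='a' (idx 1), next='a' -> output (1, 'a'), add 'aa' as idx 3
Step 4: w='aa' (idx 3), next='c' -> output (3, 'c'), add 'aac' as idx 4
Step 5: w='c' (idx 2), next='a' -> output (2, 'a'), add 'ca' as idx 5
Step 6: w='aac' (idx 4), next='c' -> output (4, 'c'), add 'aacc' as idx 6
Step 7: w='c' (idx 2), end of input -> output (2, '')


Encoded: [(0, 'a'), (0, 'c'), (1, 'a'), (3, 'c'), (2, 'a'), (4, 'c'), (2, '')]


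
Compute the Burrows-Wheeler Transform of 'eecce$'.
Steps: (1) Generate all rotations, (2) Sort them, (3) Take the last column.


Rotations (sorted):
  0: $eecce -> last char: e
  1: cce$ee -> last char: e
  2: ce$eec -> last char: c
  3: e$eecc -> last char: c
  4: ecce$e -> last char: e
  5: eecce$ -> last char: $


BWT = eecce$


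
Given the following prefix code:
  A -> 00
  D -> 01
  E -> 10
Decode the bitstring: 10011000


Decoding step by step:
Bits 10 -> E
Bits 01 -> D
Bits 10 -> E
Bits 00 -> A


Decoded message: EDEA


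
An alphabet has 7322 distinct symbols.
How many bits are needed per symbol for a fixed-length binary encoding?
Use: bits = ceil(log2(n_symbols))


log2(7322) = 12.838
Bracket: 2^12 = 4096 < 7322 <= 2^13 = 8192
So ceil(log2(7322)) = 13

bits = ceil(log2(7322)) = ceil(12.838) = 13 bits


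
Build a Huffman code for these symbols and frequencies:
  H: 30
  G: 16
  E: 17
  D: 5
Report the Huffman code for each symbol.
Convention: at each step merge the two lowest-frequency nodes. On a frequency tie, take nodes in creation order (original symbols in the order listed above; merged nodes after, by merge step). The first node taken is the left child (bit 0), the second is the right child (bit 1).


Huffman tree construction:
Step 1: Merge D(5) + G(16) = 21
Step 2: Merge E(17) + (D+G)(21) = 38
Step 3: Merge H(30) + (E+(D+G))(38) = 68
Read each symbol's code off the tree from the root (left child = 0, right child = 1).

Codes:
  H: 0 (length 1)
  G: 111 (length 3)
  E: 10 (length 2)
  D: 110 (length 3)
Average code length: 127/68 = 1.8676 bits/symbol


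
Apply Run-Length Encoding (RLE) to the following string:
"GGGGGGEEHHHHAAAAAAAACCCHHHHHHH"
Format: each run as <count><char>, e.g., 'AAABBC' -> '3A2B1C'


Scanning runs left to right:
  i=0: run of 'G' x 6 -> '6G'
  i=6: run of 'E' x 2 -> '2E'
  i=8: run of 'H' x 4 -> '4H'
  i=12: run of 'A' x 8 -> '8A'
  i=20: run of 'C' x 3 -> '3C'
  i=23: run of 'H' x 7 -> '7H'

RLE = 6G2E4H8A3C7H


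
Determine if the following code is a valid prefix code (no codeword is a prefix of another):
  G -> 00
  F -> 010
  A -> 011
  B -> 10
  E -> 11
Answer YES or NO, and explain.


Checking each pair (does one codeword prefix another?):
  G='00' vs F='010': no prefix
  G='00' vs A='011': no prefix
  G='00' vs B='10': no prefix
  G='00' vs E='11': no prefix
  F='010' vs G='00': no prefix
  F='010' vs A='011': no prefix
  F='010' vs B='10': no prefix
  F='010' vs E='11': no prefix
  A='011' vs G='00': no prefix
  A='011' vs F='010': no prefix
  A='011' vs B='10': no prefix
  A='011' vs E='11': no prefix
  B='10' vs G='00': no prefix
  B='10' vs F='010': no prefix
  B='10' vs A='011': no prefix
  B='10' vs E='11': no prefix
  E='11' vs G='00': no prefix
  E='11' vs F='010': no prefix
  E='11' vs A='011': no prefix
  E='11' vs B='10': no prefix
No violation found over all pairs.

YES -- this is a valid prefix code. No codeword is a prefix of any other codeword.


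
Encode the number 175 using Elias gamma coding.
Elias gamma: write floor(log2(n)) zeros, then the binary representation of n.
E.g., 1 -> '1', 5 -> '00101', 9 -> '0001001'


num_bits = floor(log2(175)) + 1 = 8
leading_zeros = num_bits - 1 = 7
binary(175) = 10101111

Elias gamma(175) = '0000000' + '10101111' = 000000010101111 (15 bits)


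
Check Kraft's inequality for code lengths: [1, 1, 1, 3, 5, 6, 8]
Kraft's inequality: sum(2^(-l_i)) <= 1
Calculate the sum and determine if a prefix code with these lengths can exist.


Sum = 2^(-1) + 2^(-1) + 2^(-1) + 2^(-3) + 2^(-5) + 2^(-6) + 2^(-8)
    = 0.5 + 0.5 + 0.5 + 0.125 + 0.03125 + 0.015625 + 0.00390625
    = 429/256 = 1.67578125
Since 1.67578125 > 1, Kraft's inequality is NOT satisfied.
A prefix code with these lengths CANNOT exist.

Kraft sum = 1.67578125. Not satisfied.


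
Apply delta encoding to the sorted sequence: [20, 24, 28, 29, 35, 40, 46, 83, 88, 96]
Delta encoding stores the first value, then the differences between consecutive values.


First value: 20
Deltas:
  24 - 20 = 4
  28 - 24 = 4
  29 - 28 = 1
  35 - 29 = 6
  40 - 35 = 5
  46 - 40 = 6
  83 - 46 = 37
  88 - 83 = 5
  96 - 88 = 8


Delta encoded: [20, 4, 4, 1, 6, 5, 6, 37, 5, 8]


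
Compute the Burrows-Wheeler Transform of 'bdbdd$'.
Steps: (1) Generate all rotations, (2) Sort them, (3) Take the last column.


Rotations (sorted):
  0: $bdbdd -> last char: d
  1: bdbdd$ -> last char: $
  2: bdd$bd -> last char: d
  3: d$bdbd -> last char: d
  4: dbdd$b -> last char: b
  5: dd$bdb -> last char: b


BWT = d$ddbb


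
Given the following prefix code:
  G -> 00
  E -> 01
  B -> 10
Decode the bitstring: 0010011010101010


Decoding step by step:
Bits 00 -> G
Bits 10 -> B
Bits 01 -> E
Bits 10 -> B
Bits 10 -> B
Bits 10 -> B
Bits 10 -> B
Bits 10 -> B


Decoded message: GBEBBBBB


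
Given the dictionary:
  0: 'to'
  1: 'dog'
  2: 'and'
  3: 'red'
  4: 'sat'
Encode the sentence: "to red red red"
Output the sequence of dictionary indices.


Look up each word in the dictionary:
  'to' -> 0
  'red' -> 3
  'red' -> 3
  'red' -> 3

Encoded: [0, 3, 3, 3]


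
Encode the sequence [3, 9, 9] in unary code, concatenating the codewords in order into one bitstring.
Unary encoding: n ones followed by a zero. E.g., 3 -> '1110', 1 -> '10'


Encode each number as n ones followed by a terminating 0:
  3 -> 1110 (4 bits)
  9 -> 1111111110 (10 bits)
  9 -> 1111111110 (10 bits)
Total length = 4 + 10 + 10 = 24 bits.

Unary([3, 9, 9]) = 111011111111101111111110 (24 bits)


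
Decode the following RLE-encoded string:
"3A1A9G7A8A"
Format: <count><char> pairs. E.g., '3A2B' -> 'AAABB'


Expanding each <count><char> pair:
  3A -> 'AAA'
  1A -> 'A'
  9G -> 'GGGGGGGGG'
  7A -> 'AAAAAAA'
  8A -> 'AAAAAAAA'

Decoded = AAAAGGGGGGGGGAAAAAAAAAAAAAAA


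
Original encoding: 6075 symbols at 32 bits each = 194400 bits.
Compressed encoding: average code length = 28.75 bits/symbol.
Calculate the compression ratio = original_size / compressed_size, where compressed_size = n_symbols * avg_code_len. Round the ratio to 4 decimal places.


original_size = n_symbols * orig_bits = 6075 * 32 = 194400 bits
compressed_size = n_symbols * avg_code_len = 6075 * 28.75 = 174656.25 bits
ratio = original_size / compressed_size = 194400 / 174656.25 = 1.113

Compression ratio = 1.113


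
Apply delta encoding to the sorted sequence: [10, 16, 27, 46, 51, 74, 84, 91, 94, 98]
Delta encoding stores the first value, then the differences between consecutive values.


First value: 10
Deltas:
  16 - 10 = 6
  27 - 16 = 11
  46 - 27 = 19
  51 - 46 = 5
  74 - 51 = 23
  84 - 74 = 10
  91 - 84 = 7
  94 - 91 = 3
  98 - 94 = 4


Delta encoded: [10, 6, 11, 19, 5, 23, 10, 7, 3, 4]


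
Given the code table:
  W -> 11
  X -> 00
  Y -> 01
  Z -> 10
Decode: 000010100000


Decoding:
00 -> X
00 -> X
10 -> Z
10 -> Z
00 -> X
00 -> X


Result: XXZZXX


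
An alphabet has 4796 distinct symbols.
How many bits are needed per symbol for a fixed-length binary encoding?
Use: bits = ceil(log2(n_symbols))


log2(4796) = 12.2276
Bracket: 2^12 = 4096 < 4796 <= 2^13 = 8192
So ceil(log2(4796)) = 13

bits = ceil(log2(4796)) = ceil(12.2276) = 13 bits


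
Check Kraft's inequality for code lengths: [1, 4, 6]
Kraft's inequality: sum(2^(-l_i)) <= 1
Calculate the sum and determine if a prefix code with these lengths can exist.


Sum = 2^(-1) + 2^(-4) + 2^(-6)
    = 0.5 + 0.0625 + 0.015625
    = 37/64 = 0.578125
Since 0.578125 <= 1, Kraft's inequality IS satisfied.
A prefix code with these lengths CAN exist.

Kraft sum = 0.578125. Satisfied.


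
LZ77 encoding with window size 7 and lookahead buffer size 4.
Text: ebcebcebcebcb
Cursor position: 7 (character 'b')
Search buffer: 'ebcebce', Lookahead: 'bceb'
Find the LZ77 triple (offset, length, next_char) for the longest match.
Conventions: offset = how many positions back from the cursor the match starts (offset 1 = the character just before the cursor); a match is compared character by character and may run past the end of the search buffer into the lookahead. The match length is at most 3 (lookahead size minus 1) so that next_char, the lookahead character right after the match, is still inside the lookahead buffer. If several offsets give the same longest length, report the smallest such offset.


Try each offset into the search buffer:
  offset=1 (pos 6, char 'e'): match length 0
  offset=2 (pos 5, char 'c'): match length 0
  offset=3 (pos 4, char 'b'): match length 3
  offset=4 (pos 3, char 'e'): match length 0
  offset=5 (pos 2, char 'c'): match length 0
  offset=6 (pos 1, char 'b'): match length 3
  offset=7 (pos 0, char 'e'): match length 0
Longest match has length 3, found at offsets 3, 6; take the smallest, offset 3.
next_char = character at position 7 + 3 = 10 -> 'b'

Best match: offset=3, length=3 (matching 'bce' starting at position 4)
LZ77 triple: (3, 3, 'b')


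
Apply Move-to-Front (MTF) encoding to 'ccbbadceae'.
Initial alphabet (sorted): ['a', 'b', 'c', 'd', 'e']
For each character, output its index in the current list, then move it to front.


MTF encoding:
'c': index 2 in ['a', 'b', 'c', 'd', 'e'] -> ['c', 'a', 'b', 'd', 'e']
'c': index 0 in ['c', 'a', 'b', 'd', 'e'] -> ['c', 'a', 'b', 'd', 'e']
'b': index 2 in ['c', 'a', 'b', 'd', 'e'] -> ['b', 'c', 'a', 'd', 'e']
'b': index 0 in ['b', 'c', 'a', 'd', 'e'] -> ['b', 'c', 'a', 'd', 'e']
'a': index 2 in ['b', 'c', 'a', 'd', 'e'] -> ['a', 'b', 'c', 'd', 'e']
'd': index 3 in ['a', 'b', 'c', 'd', 'e'] -> ['d', 'a', 'b', 'c', 'e']
'c': index 3 in ['d', 'a', 'b', 'c', 'e'] -> ['c', 'd', 'a', 'b', 'e']
'e': index 4 in ['c', 'd', 'a', 'b', 'e'] -> ['e', 'c', 'd', 'a', 'b']
'a': index 3 in ['e', 'c', 'd', 'a', 'b'] -> ['a', 'e', 'c', 'd', 'b']
'e': index 1 in ['a', 'e', 'c', 'd', 'b'] -> ['e', 'a', 'c', 'd', 'b']


Output: [2, 0, 2, 0, 2, 3, 3, 4, 3, 1]


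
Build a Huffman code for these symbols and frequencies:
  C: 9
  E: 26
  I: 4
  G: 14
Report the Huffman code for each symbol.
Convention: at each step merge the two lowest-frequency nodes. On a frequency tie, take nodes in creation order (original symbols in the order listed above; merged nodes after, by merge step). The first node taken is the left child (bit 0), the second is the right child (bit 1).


Huffman tree construction:
Step 1: Merge I(4) + C(9) = 13
Step 2: Merge (I+C)(13) + G(14) = 27
Step 3: Merge E(26) + ((I+C)+G)(27) = 53
Read each symbol's code off the tree from the root (left child = 0, right child = 1).

Codes:
  C: 101 (length 3)
  E: 0 (length 1)
  I: 100 (length 3)
  G: 11 (length 2)
Average code length: 93/53 = 1.7547 bits/symbol


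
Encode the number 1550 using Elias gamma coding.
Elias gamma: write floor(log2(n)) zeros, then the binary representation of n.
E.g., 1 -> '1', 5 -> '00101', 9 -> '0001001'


num_bits = floor(log2(1550)) + 1 = 11
leading_zeros = num_bits - 1 = 10
binary(1550) = 11000001110

Elias gamma(1550) = '0000000000' + '11000001110' = 000000000011000001110 (21 bits)


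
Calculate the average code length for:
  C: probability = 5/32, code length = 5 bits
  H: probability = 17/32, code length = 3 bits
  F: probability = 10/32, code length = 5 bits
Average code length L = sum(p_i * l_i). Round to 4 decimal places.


Weighted contributions p_i * l_i:
  C: (5/32) * 5 = 25/32
  H: (17/32) * 3 = 51/32
  F: (10/32) * 5 = 50/32
Sum = (25 + 51 + 50)/32 = 126/32

L = 126/32 = 3.9375 bits/symbol


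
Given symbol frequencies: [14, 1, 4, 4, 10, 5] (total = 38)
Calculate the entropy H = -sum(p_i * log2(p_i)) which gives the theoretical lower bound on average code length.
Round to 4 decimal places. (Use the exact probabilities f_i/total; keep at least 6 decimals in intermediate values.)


Per-symbol terms -p_i * log2(p_i) with p_i = f_i/38:
  p = 14/38 = 0.368421: log2(p) = -1.440573, -p*log2(p) = 0.530737
  p = 1/38 = 0.026316: log2(p) = -5.247928, -p*log2(p) = 0.138103
  p = 4/38 = 0.105263: log2(p) = -3.247928, -p*log2(p) = 0.341887
  p = 4/38 = 0.105263: log2(p) = -3.247928, -p*log2(p) = 0.341887
  p = 10/38 = 0.263158: log2(p) = -1.925999, -p*log2(p) = 0.506842
  p = 5/38 = 0.131579: log2(p) = -2.925999, -p*log2(p) = 0.385000
H = 0.530737 + 0.138103 + 0.341887 + 0.341887 + 0.506842 + 0.385000 = 2.244456

H = 2.2445 bits/symbol


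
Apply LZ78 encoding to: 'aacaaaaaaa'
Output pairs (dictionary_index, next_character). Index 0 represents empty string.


LZ78 encoding steps:
Dictionary: {0: ''}
Step 1: w='' (idx 0), next='a' -> output (0, 'a'), add 'a' as idx 1
Step 2: w='a' (idx 1), next='c' -> output (1, 'c'), add 'ac' as idx 2
Step 3: w='a' (idx 1), next='a' -> output (1, 'a'), add 'aa' as idx 3
Step 4: w='aa' (idx 3), next='a' -> output (3, 'a'), add 'aaa' as idx 4
Step 5: w='aa' (idx 3), end of input -> output (3, '')


Encoded: [(0, 'a'), (1, 'c'), (1, 'a'), (3, 'a'), (3, '')]


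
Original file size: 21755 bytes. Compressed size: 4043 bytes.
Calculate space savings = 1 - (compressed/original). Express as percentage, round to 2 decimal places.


ratio = compressed/original = 4043/21755 = 0.185842
savings = 1 - ratio = 1 - 0.185842 = 0.814158
as a percentage: 0.814158 * 100 = 81.42%

Space savings = 1 - 4043/21755 = 81.42%


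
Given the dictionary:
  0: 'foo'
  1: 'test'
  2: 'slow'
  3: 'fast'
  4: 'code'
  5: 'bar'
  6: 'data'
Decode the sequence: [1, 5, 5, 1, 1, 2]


Look up each index in the dictionary:
  1 -> 'test'
  5 -> 'bar'
  5 -> 'bar'
  1 -> 'test'
  1 -> 'test'
  2 -> 'slow'

Decoded: "test bar bar test test slow"


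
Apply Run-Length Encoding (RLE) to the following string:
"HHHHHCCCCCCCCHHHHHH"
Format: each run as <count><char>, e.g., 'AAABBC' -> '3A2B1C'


Scanning runs left to right:
  i=0: run of 'H' x 5 -> '5H'
  i=5: run of 'C' x 8 -> '8C'
  i=13: run of 'H' x 6 -> '6H'

RLE = 5H8C6H


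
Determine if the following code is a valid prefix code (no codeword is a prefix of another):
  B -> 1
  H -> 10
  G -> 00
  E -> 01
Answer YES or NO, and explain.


Checking each pair (does one codeword prefix another?):
  B='1' vs H='10': prefix -- VIOLATION

NO -- this is NOT a valid prefix code. B (1) is a prefix of H (10).


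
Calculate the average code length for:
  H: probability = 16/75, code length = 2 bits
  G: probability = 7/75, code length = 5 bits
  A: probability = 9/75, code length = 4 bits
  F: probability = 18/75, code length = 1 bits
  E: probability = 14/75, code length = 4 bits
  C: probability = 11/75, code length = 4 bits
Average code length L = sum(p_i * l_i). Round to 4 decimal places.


Weighted contributions p_i * l_i:
  H: (16/75) * 2 = 32/75
  G: (7/75) * 5 = 35/75
  A: (9/75) * 4 = 36/75
  F: (18/75) * 1 = 18/75
  E: (14/75) * 4 = 56/75
  C: (11/75) * 4 = 44/75
Sum = (32 + 35 + 36 + 18 + 56 + 44)/75 = 221/75

L = 221/75 = 2.9467 bits/symbol


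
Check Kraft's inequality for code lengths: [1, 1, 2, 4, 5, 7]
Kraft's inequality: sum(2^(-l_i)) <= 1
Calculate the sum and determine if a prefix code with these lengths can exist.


Sum = 2^(-1) + 2^(-1) + 2^(-2) + 2^(-4) + 2^(-5) + 2^(-7)
    = 0.5 + 0.5 + 0.25 + 0.0625 + 0.03125 + 0.0078125
    = 173/128 = 1.3515625
Since 1.3515625 > 1, Kraft's inequality is NOT satisfied.
A prefix code with these lengths CANNOT exist.

Kraft sum = 1.3515625. Not satisfied.


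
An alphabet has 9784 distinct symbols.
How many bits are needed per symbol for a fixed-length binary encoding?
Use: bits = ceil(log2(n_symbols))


log2(9784) = 13.2562
Bracket: 2^13 = 8192 < 9784 <= 2^14 = 16384
So ceil(log2(9784)) = 14

bits = ceil(log2(9784)) = ceil(13.2562) = 14 bits


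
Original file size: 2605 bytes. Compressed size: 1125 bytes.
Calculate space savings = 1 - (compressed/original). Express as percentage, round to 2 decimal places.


ratio = compressed/original = 1125/2605 = 0.431862
savings = 1 - ratio = 1 - 0.431862 = 0.568138
as a percentage: 0.568138 * 100 = 56.81%

Space savings = 1 - 1125/2605 = 56.81%


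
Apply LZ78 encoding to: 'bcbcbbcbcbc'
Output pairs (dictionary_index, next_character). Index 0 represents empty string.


LZ78 encoding steps:
Dictionary: {0: ''}
Step 1: w='' (idx 0), next='b' -> output (0, 'b'), add 'b' as idx 1
Step 2: w='' (idx 0), next='c' -> output (0, 'c'), add 'c' as idx 2
Step 3: w='b' (idx 1), next='c' -> output (1, 'c'), add 'bc' as idx 3
Step 4: w='b' (idx 1), next='b' -> output (1, 'b'), add 'bb' as idx 4
Step 5: w='c' (idx 2), next='b' -> output (2, 'b'), add 'cb' as idx 5
Step 6: w='cb' (idx 5), next='c' -> output (5, 'c'), add 'cbc' as idx 6


Encoded: [(0, 'b'), (0, 'c'), (1, 'c'), (1, 'b'), (2, 'b'), (5, 'c')]


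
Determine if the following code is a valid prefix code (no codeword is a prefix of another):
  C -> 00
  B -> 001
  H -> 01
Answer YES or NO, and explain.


Checking each pair (does one codeword prefix another?):
  C='00' vs B='001': prefix -- VIOLATION

NO -- this is NOT a valid prefix code. C (00) is a prefix of B (001).


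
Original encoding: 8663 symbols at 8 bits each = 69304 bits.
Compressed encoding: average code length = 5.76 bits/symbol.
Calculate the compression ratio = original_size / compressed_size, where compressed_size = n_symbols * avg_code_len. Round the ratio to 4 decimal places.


original_size = n_symbols * orig_bits = 8663 * 8 = 69304 bits
compressed_size = n_symbols * avg_code_len = 8663 * 5.76 = 49898.88 bits
ratio = original_size / compressed_size = 69304 / 49898.88 = 1.3889

Compression ratio = 1.3889


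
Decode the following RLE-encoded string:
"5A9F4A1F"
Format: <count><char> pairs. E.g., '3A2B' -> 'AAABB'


Expanding each <count><char> pair:
  5A -> 'AAAAA'
  9F -> 'FFFFFFFFF'
  4A -> 'AAAA'
  1F -> 'F'

Decoded = AAAAAFFFFFFFFFAAAAF


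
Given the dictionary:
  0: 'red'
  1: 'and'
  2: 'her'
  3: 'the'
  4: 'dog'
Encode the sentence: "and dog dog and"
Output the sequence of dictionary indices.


Look up each word in the dictionary:
  'and' -> 1
  'dog' -> 4
  'dog' -> 4
  'and' -> 1

Encoded: [1, 4, 4, 1]


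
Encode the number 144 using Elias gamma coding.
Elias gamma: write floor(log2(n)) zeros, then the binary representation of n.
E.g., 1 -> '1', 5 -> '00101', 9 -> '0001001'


num_bits = floor(log2(144)) + 1 = 8
leading_zeros = num_bits - 1 = 7
binary(144) = 10010000

Elias gamma(144) = '0000000' + '10010000' = 000000010010000 (15 bits)


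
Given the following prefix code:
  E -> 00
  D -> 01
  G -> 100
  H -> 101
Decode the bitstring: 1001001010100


Decoding step by step:
Bits 100 -> G
Bits 100 -> G
Bits 101 -> H
Bits 01 -> D
Bits 00 -> E


Decoded message: GGHDE


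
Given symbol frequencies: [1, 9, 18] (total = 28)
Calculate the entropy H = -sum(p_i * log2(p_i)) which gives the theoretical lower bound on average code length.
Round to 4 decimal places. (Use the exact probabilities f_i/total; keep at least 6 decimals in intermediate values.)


Per-symbol terms -p_i * log2(p_i) with p_i = f_i/28:
  p = 1/28 = 0.035714: log2(p) = -4.807355, -p*log2(p) = 0.171691
  p = 9/28 = 0.321429: log2(p) = -1.637430, -p*log2(p) = 0.526317
  p = 18/28 = 0.642857: log2(p) = -0.637430, -p*log2(p) = 0.409776
H = 0.171691 + 0.526317 + 0.409776 = 1.107784

H = 1.1078 bits/symbol


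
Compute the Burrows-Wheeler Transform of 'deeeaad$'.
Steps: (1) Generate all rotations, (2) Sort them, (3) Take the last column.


Rotations (sorted):
  0: $deeeaad -> last char: d
  1: aad$deee -> last char: e
  2: ad$deeea -> last char: a
  3: d$deeeaa -> last char: a
  4: deeeaad$ -> last char: $
  5: eaad$dee -> last char: e
  6: eeaad$de -> last char: e
  7: eeeaad$d -> last char: d


BWT = deaa$eed


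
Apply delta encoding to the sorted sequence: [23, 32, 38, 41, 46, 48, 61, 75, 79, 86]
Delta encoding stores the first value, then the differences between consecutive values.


First value: 23
Deltas:
  32 - 23 = 9
  38 - 32 = 6
  41 - 38 = 3
  46 - 41 = 5
  48 - 46 = 2
  61 - 48 = 13
  75 - 61 = 14
  79 - 75 = 4
  86 - 79 = 7


Delta encoded: [23, 9, 6, 3, 5, 2, 13, 14, 4, 7]


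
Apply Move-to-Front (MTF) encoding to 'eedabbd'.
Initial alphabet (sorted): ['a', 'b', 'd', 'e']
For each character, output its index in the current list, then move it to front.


MTF encoding:
'e': index 3 in ['a', 'b', 'd', 'e'] -> ['e', 'a', 'b', 'd']
'e': index 0 in ['e', 'a', 'b', 'd'] -> ['e', 'a', 'b', 'd']
'd': index 3 in ['e', 'a', 'b', 'd'] -> ['d', 'e', 'a', 'b']
'a': index 2 in ['d', 'e', 'a', 'b'] -> ['a', 'd', 'e', 'b']
'b': index 3 in ['a', 'd', 'e', 'b'] -> ['b', 'a', 'd', 'e']
'b': index 0 in ['b', 'a', 'd', 'e'] -> ['b', 'a', 'd', 'e']
'd': index 2 in ['b', 'a', 'd', 'e'] -> ['d', 'b', 'a', 'e']


Output: [3, 0, 3, 2, 3, 0, 2]


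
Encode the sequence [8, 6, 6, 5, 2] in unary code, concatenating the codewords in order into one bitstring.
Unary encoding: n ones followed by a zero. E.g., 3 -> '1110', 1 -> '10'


Encode each number as n ones followed by a terminating 0:
  8 -> 111111110 (9 bits)
  6 -> 1111110 (7 bits)
  6 -> 1111110 (7 bits)
  5 -> 111110 (6 bits)
  2 -> 110 (3 bits)
Total length = 9 + 7 + 7 + 6 + 3 = 32 bits.

Unary([8, 6, 6, 5, 2]) = 11111111011111101111110111110110 (32 bits)


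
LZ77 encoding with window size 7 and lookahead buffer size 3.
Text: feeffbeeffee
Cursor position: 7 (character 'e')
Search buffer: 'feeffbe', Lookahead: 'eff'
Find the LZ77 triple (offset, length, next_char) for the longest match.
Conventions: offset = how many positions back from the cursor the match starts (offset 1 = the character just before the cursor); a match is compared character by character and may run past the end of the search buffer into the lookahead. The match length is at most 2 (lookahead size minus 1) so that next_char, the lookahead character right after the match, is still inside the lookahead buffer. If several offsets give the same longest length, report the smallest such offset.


Try each offset into the search buffer:
  offset=1 (pos 6, char 'e'): match length 1
  offset=2 (pos 5, char 'b'): match length 0
  offset=3 (pos 4, char 'f'): match length 0
  offset=4 (pos 3, char 'f'): match length 0
  offset=5 (pos 2, char 'e'): match length 2
  offset=6 (pos 1, char 'e'): match length 1
  offset=7 (pos 0, char 'f'): match length 0
Longest match has length 2 at offset 5.
next_char = character at position 7 + 2 = 9 -> 'f'

Best match: offset=5, length=2 (matching 'ef' starting at position 2)
LZ77 triple: (5, 2, 'f')


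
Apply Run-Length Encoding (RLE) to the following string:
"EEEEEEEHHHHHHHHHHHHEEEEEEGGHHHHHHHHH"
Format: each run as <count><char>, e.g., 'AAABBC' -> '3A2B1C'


Scanning runs left to right:
  i=0: run of 'E' x 7 -> '7E'
  i=7: run of 'H' x 12 -> '12H'
  i=19: run of 'E' x 6 -> '6E'
  i=25: run of 'G' x 2 -> '2G'
  i=27: run of 'H' x 9 -> '9H'

RLE = 7E12H6E2G9H


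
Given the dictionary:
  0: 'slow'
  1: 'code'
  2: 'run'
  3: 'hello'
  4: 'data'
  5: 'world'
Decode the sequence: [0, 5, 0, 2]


Look up each index in the dictionary:
  0 -> 'slow'
  5 -> 'world'
  0 -> 'slow'
  2 -> 'run'

Decoded: "slow world slow run"


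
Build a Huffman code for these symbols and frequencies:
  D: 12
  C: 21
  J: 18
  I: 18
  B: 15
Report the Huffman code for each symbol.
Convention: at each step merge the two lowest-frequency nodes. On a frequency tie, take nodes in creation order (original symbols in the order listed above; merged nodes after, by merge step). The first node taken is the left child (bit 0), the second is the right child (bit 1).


Huffman tree construction:
Step 1: Merge D(12) + B(15) = 27
Step 2: Merge J(18) + I(18) = 36
Step 3: Merge C(21) + (D+B)(27) = 48
Step 4: Merge (J+I)(36) + (C+(D+B))(48) = 84
Read each symbol's code off the tree from the root (left child = 0, right child = 1).

Codes:
  D: 110 (length 3)
  C: 10 (length 2)
  J: 00 (length 2)
  I: 01 (length 2)
  B: 111 (length 3)
Average code length: 195/84 = 2.3214 bits/symbol


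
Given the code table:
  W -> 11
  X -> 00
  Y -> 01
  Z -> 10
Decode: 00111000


Decoding:
00 -> X
11 -> W
10 -> Z
00 -> X


Result: XWZX
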